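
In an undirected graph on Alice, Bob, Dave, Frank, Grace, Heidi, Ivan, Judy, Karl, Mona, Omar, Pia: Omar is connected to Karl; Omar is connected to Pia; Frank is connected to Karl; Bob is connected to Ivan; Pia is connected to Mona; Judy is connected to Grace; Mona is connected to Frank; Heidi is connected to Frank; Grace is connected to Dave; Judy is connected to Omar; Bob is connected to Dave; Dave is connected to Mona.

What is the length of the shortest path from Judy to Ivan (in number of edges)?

4

Distance 0: Judy.
Distance 1: Grace, Omar.
Distance 2: Dave, Karl, Pia.
Distance 3: Bob, Frank, Mona.
Distance 4: Heidi, Ivan — contains Ivan.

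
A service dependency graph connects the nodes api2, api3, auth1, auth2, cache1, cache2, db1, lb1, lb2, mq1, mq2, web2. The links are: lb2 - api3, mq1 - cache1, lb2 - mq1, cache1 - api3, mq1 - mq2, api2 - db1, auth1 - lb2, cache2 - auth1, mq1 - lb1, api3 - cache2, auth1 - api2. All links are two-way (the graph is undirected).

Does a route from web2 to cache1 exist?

web2 has no edges, so nothing is reachable from it.

No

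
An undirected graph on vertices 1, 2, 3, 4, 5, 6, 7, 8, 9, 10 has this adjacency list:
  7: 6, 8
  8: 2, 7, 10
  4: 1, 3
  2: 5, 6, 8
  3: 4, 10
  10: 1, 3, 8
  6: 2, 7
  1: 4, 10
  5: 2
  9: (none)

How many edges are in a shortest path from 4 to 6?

5

Distance 0: 4.
Distance 1: 1, 3.
Distance 2: 10.
Distance 3: 8.
Distance 4: 2, 7.
Distance 5: 5, 6 — contains 6.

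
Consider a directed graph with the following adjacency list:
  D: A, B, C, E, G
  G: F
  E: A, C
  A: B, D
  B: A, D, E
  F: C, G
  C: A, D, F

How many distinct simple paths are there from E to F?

E→A→B→D→C→F
E→A→B→D→G→F
E→A→D→C→F
E→A→D→G→F
E→C→A→B→D→G→F
E→C→A→D→G→F
E→C→D→G→F
E→C→F

8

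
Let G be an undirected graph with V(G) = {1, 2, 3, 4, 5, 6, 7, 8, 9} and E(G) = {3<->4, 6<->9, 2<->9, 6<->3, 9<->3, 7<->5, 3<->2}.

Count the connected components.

4

From 1: component {1}.
From 2: component {2, 3, 4, 6, 9}.
From 5: component {5, 7}.
From 8: component {8}.
That's 4 components.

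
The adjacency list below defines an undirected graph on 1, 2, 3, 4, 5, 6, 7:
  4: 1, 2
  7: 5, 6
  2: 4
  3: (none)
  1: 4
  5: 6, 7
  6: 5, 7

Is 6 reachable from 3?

3 has no edges, so nothing is reachable from it.

No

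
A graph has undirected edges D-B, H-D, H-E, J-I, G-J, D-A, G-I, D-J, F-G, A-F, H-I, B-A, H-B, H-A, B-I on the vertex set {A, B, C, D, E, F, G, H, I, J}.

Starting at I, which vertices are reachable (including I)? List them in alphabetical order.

Start at I.
Its neighbours: B, G, H, J.
Then their neighbours: A, D, E, F.
Nothing further is reachable.

A, B, D, E, F, G, H, I, J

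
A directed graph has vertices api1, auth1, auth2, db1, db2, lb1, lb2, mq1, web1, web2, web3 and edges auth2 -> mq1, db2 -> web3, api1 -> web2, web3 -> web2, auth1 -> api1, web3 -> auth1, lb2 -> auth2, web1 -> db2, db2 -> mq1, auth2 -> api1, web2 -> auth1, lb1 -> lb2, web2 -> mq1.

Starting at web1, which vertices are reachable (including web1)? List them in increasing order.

api1, auth1, db2, mq1, web1, web2, web3

Start at web1.
Its neighbours: db2.
Then their neighbours: mq1, web3.
Then next layer: auth1, web2.
Then next layer: api1.
Nothing further is reachable.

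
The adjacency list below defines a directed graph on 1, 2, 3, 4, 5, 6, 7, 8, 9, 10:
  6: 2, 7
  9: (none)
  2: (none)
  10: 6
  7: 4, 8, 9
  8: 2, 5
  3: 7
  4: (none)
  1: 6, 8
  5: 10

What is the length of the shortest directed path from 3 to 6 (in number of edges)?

Distance 0: 3.
Distance 1: 7.
Distance 2: 4, 8, 9.
Distance 3: 2, 5.
Distance 4: 10.
Distance 5: 6 — contains 6.

5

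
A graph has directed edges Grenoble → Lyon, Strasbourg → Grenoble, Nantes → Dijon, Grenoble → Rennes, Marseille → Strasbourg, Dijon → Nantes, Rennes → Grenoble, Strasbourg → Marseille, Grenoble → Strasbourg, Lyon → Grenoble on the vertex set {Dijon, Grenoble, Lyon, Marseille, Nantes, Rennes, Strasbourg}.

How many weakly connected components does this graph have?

2

From Dijon: component {Dijon, Nantes}.
From Grenoble: component {Grenoble, Lyon, Marseille, Rennes, Strasbourg}.
That's 2 components.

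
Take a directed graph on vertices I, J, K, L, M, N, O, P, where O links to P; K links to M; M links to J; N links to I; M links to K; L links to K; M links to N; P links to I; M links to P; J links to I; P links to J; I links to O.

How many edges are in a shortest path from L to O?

5

Distance 0: L.
Distance 1: K.
Distance 2: M.
Distance 3: J, N, P.
Distance 4: I.
Distance 5: O — contains O.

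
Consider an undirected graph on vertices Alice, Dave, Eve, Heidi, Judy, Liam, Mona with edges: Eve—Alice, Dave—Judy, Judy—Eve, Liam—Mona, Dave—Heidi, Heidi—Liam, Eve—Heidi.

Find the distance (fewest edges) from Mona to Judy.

Distance 0: Mona.
Distance 1: Liam.
Distance 2: Heidi.
Distance 3: Dave, Eve.
Distance 4: Alice, Judy — contains Judy.

4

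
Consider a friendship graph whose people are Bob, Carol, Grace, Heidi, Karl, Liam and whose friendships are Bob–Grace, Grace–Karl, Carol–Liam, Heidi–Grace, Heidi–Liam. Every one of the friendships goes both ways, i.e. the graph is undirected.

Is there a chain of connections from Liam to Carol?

Explore from Liam.
Distance 1: reach Carol, Heidi.
Found Carol.

Yes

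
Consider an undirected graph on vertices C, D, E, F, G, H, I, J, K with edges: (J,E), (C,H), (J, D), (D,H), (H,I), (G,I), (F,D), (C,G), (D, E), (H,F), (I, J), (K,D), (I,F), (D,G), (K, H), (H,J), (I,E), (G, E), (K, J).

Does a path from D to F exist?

Explore from D.
Distance 1: reach E, F, G, H, J, K.
Found F.

Yes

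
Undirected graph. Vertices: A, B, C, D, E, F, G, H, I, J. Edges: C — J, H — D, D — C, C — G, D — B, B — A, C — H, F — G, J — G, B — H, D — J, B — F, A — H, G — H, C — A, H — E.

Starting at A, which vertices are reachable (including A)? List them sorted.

Start at A.
Its neighbours: B, C, H.
Then their neighbours: D, E, F, G, J.
Nothing further is reachable.

A, B, C, D, E, F, G, H, J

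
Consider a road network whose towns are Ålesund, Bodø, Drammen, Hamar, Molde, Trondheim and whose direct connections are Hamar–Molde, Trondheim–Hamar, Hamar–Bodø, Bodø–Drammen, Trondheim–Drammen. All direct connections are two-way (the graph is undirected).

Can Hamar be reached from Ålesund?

Ålesund has no edges, so nothing is reachable from it.

No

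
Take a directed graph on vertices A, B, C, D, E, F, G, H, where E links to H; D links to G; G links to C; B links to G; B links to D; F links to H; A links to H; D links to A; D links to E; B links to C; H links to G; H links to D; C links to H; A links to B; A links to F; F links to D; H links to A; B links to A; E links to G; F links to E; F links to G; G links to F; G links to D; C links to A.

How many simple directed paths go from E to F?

E→G→C→A→F
E→G→C→H→A→F
E→G→C→H→D→A→F
E→G→D→A→F
E→G→F
E→H→A→B→D→G→F
E→H→A→B→G→F
E→H→A→F
E→H→D→A→B→G→F
E→H→D→A→F
E→H→D→G→C→A→F
E→H→D→G→F
E→H→G→C→A→F
E→H→G→D→A→F
E→H→G→F

15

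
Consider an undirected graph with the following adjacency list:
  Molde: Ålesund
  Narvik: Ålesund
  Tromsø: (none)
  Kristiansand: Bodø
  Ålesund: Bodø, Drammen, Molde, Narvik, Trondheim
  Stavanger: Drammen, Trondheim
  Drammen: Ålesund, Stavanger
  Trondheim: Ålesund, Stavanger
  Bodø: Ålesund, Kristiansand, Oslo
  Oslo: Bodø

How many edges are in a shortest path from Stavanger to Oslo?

Distance 0: Stavanger.
Distance 1: Drammen, Trondheim.
Distance 2: Ålesund.
Distance 3: Bodø, Molde, Narvik.
Distance 4: Kristiansand, Oslo — contains Oslo.

4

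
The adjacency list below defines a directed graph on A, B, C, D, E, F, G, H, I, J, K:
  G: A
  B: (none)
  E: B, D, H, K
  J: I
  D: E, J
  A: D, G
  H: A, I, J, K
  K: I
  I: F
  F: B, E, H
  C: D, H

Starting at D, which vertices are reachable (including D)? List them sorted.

A, B, D, E, F, G, H, I, J, K

Start at D.
Its neighbours: E, J.
Then their neighbours: B, H, I, K.
Then next layer: A, F.
Then next layer: G.
Nothing further is reachable.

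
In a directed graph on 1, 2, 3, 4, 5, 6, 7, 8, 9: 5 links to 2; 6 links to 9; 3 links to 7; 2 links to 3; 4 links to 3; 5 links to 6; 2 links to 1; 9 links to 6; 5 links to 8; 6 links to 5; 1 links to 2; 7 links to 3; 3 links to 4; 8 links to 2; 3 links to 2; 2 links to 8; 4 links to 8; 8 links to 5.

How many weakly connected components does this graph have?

1

From 1: component {1, 2, 3, 4, 5, 6, 7, 8, 9}.
That's 1 component.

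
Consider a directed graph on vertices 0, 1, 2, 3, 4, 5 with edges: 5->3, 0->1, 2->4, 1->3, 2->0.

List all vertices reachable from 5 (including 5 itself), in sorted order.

Start at 5.
Its neighbours: 3.
Nothing further is reachable.

3, 5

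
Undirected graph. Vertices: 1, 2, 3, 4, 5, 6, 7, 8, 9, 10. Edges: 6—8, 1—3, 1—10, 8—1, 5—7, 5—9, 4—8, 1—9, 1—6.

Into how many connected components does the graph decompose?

From 1: component {1, 3, 4, 5, 6, 7, 8, 9, 10}.
From 2: component {2}.
That's 2 components.

2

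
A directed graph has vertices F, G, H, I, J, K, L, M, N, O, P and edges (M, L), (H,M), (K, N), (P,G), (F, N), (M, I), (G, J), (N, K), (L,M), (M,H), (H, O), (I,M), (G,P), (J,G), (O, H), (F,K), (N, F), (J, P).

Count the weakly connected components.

From F: component {F, K, N}.
From G: component {G, J, P}.
From H: component {H, I, L, M, O}.
That's 3 components.

3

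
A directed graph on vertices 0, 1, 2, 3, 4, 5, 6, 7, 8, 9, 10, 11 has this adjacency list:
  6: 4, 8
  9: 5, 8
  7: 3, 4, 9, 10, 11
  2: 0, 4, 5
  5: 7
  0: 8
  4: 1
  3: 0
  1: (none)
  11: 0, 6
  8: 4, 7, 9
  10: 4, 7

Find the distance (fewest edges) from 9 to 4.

Distance 0: 9.
Distance 1: 5, 8.
Distance 2: 4, 7 — contains 4.

2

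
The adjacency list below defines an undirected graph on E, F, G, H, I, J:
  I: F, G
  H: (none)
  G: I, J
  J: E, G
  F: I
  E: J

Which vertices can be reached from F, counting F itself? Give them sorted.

Start at F.
Its neighbours: I.
Then their neighbours: G.
Then next layer: J.
Then next layer: E.
Nothing further is reachable.

E, F, G, I, J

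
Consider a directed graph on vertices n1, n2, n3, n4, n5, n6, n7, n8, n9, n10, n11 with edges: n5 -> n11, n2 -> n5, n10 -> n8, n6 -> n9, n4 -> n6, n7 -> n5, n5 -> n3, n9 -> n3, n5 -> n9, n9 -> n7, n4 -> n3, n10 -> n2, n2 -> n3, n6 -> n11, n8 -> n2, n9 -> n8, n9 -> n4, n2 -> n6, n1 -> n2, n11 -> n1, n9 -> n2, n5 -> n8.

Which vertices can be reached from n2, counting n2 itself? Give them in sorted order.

Start at n2.
Its neighbours: n3, n5, n6.
Then their neighbours: n8, n9, n11.
Then next layer: n1, n4, n7.
Nothing further is reachable.

n1, n2, n3, n4, n5, n6, n7, n8, n9, n11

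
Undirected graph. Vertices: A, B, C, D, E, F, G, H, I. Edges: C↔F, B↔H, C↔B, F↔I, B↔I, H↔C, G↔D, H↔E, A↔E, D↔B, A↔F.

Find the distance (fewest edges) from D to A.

Distance 0: D.
Distance 1: B, G.
Distance 2: C, H, I.
Distance 3: E, F.
Distance 4: A — contains A.

4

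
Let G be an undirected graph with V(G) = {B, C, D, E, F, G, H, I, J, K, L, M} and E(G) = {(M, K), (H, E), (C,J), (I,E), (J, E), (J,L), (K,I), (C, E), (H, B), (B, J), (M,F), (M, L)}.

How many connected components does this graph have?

3

From B: component {B, C, E, F, H, I, J, K, L, M}.
From D: component {D}.
From G: component {G}.
That's 3 components.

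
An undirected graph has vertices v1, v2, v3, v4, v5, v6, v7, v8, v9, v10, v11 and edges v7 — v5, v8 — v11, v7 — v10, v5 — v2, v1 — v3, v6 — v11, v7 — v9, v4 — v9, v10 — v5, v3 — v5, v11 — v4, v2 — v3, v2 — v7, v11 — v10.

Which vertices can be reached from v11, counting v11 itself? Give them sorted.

Start at v11.
Its neighbours: v4, v6, v8, v10.
Then their neighbours: v5, v7, v9.
Then next layer: v2, v3.
Then next layer: v1.
Every vertex is now reached.

v1, v2, v3, v4, v5, v6, v7, v8, v9, v10, v11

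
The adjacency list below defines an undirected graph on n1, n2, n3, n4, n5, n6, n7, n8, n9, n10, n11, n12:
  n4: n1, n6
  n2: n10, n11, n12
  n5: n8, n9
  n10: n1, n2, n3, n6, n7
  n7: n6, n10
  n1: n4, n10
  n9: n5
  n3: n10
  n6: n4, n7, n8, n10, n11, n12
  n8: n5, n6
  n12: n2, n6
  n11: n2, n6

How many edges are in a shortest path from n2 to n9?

5

Distance 0: n2.
Distance 1: n10, n11, n12.
Distance 2: n1, n3, n6, n7.
Distance 3: n4, n8.
Distance 4: n5.
Distance 5: n9 — contains n9.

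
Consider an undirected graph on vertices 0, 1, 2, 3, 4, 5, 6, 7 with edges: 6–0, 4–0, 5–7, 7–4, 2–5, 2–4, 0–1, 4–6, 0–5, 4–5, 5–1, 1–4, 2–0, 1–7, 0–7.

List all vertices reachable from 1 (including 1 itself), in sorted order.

Start at 1.
Its neighbours: 0, 4, 5, 7.
Then their neighbours: 2, 6.
Nothing further is reachable.

0, 1, 2, 4, 5, 6, 7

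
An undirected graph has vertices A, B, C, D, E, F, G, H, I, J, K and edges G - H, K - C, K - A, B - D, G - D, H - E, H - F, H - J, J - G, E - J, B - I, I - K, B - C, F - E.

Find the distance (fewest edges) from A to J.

6

Distance 0: A.
Distance 1: K.
Distance 2: C, I.
Distance 3: B.
Distance 4: D.
Distance 5: G.
Distance 6: H, J — contains J.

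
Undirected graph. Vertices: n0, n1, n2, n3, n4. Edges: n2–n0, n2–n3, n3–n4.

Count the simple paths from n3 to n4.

1

n3–n4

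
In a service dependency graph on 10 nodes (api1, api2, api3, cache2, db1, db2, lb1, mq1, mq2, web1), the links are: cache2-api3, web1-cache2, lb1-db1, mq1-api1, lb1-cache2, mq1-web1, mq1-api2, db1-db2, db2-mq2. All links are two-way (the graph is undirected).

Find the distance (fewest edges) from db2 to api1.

6

Distance 0: db2.
Distance 1: db1, mq2.
Distance 2: lb1.
Distance 3: cache2.
Distance 4: api3, web1.
Distance 5: mq1.
Distance 6: api1, api2 — contains api1.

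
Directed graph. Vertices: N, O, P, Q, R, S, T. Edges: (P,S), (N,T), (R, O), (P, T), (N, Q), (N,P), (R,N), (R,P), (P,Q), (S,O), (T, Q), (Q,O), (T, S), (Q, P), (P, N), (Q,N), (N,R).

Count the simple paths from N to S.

N→P→S
N→P→T→S
N→Q→P→S
N→Q→P→T→S
N→R→P→S
N→R→P→T→S
N→T→Q→P→S
N→T→S

8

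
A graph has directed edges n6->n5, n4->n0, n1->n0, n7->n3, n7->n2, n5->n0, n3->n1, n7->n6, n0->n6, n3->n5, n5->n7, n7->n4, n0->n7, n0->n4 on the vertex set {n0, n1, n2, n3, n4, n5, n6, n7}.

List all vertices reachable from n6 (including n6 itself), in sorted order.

Start at n6.
Its neighbours: n5.
Then their neighbours: n0, n7.
Then next layer: n2, n3, n4.
Then next layer: n1.
Every vertex is now reached.

n0, n1, n2, n3, n4, n5, n6, n7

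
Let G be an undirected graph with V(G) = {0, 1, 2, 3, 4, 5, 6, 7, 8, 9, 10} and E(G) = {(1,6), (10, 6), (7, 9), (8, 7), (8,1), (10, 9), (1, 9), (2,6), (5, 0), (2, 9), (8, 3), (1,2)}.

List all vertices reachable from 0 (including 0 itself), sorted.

Start at 0.
Its neighbours: 5.
Nothing further is reachable.

0, 5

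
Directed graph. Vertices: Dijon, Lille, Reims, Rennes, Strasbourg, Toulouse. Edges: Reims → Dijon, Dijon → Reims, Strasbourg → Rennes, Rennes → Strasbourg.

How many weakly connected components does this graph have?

From Dijon: component {Dijon, Reims}.
From Lille: component {Lille}.
From Rennes: component {Rennes, Strasbourg}.
From Toulouse: component {Toulouse}.
That's 4 components.

4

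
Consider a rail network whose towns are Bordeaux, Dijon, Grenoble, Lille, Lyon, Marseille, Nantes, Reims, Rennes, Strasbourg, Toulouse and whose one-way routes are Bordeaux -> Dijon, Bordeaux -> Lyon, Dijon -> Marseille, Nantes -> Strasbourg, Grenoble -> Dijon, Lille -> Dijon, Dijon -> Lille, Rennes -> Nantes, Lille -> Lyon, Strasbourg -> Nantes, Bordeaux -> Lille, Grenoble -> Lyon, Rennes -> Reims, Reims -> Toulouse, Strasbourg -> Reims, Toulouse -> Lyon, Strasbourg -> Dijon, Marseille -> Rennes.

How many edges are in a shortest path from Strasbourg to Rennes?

3

Distance 0: Strasbourg.
Distance 1: Dijon, Nantes, Reims.
Distance 2: Lille, Marseille, Toulouse.
Distance 3: Lyon, Rennes — contains Rennes.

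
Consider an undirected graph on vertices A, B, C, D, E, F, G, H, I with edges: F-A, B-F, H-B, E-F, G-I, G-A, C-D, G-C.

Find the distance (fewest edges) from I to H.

Distance 0: I.
Distance 1: G.
Distance 2: A, C.
Distance 3: D, F.
Distance 4: B, E.
Distance 5: H — contains H.

5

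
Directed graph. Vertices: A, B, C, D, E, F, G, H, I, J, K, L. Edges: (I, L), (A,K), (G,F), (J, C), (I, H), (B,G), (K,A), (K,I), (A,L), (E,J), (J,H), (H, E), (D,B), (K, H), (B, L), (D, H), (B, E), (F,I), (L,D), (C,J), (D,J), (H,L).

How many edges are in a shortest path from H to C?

Distance 0: H.
Distance 1: E, L.
Distance 2: D, J.
Distance 3: B, C — contains C.

3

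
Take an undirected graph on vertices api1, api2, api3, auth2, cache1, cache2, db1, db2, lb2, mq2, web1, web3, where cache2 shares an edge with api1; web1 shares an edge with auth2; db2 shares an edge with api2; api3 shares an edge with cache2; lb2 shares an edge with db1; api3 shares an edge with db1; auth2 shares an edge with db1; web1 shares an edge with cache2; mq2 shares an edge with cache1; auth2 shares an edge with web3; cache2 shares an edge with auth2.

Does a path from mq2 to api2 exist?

Explore from mq2.
Distance 1: reach cache1.
The search is exhausted without reaching api2; it lies in a different component.

No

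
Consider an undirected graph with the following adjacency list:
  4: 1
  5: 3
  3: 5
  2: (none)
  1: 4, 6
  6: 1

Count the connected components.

From 1: component {1, 4, 6}.
From 2: component {2}.
From 3: component {3, 5}.
That's 3 components.

3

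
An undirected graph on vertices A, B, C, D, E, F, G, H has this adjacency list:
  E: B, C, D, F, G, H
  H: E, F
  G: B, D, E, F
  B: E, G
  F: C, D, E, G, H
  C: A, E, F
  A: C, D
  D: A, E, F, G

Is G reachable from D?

Yes

Explore from D.
Distance 1: reach A, E, F, G.
Found G.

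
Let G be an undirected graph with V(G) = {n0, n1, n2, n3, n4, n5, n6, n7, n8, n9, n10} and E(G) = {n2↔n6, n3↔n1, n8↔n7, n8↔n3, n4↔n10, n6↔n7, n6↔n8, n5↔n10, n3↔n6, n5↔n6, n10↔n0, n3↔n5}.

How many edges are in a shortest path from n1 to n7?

3

Distance 0: n1.
Distance 1: n3.
Distance 2: n5, n6, n8.
Distance 3: n2, n7, n10 — contains n7.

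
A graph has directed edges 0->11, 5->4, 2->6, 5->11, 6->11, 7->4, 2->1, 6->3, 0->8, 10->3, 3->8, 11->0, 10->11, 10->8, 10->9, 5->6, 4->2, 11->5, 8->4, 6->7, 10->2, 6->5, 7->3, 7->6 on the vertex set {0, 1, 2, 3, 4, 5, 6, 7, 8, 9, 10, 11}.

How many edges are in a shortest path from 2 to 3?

Distance 0: 2.
Distance 1: 1, 6.
Distance 2: 3, 5, 7, 11 — contains 3.

2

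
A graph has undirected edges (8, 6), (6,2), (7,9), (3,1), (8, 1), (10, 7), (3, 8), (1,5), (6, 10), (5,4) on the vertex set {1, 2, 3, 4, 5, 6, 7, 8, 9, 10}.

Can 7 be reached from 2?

Explore from 2.
Distance 1: reach 6.
Distance 2: reach 8, 10.
Distance 3: reach 1, 3, 7.
Found 7.

Yes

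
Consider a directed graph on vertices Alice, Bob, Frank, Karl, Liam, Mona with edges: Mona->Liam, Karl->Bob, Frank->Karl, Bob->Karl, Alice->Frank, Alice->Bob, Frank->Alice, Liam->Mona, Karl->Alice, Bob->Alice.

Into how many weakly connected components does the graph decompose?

2

From Alice: component {Alice, Bob, Frank, Karl}.
From Liam: component {Liam, Mona}.
That's 2 components.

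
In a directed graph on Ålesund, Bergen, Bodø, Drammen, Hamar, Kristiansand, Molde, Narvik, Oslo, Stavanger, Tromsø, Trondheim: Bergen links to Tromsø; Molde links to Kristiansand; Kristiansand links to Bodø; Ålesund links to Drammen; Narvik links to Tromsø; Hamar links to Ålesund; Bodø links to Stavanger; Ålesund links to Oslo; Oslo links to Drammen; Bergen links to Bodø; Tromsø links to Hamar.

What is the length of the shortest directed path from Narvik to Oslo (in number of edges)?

4

Distance 0: Narvik.
Distance 1: Tromsø.
Distance 2: Hamar.
Distance 3: Ålesund.
Distance 4: Drammen, Oslo — contains Oslo.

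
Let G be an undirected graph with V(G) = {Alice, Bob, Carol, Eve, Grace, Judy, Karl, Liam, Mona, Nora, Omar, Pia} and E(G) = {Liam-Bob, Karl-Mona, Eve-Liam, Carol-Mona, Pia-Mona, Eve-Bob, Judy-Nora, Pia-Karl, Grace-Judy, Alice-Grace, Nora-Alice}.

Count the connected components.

4

From Alice: component {Alice, Grace, Judy, Nora}.
From Bob: component {Bob, Eve, Liam}.
From Carol: component {Carol, Karl, Mona, Pia}.
From Omar: component {Omar}.
That's 4 components.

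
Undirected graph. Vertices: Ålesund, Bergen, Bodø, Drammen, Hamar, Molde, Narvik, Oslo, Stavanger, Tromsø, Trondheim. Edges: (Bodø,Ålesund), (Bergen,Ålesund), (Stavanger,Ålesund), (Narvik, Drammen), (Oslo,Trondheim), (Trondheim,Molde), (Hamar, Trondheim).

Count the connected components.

4

From Ålesund: component {Ålesund, Bergen, Bodø, Stavanger}.
From Drammen: component {Drammen, Narvik}.
From Hamar: component {Hamar, Molde, Oslo, Trondheim}.
From Tromsø: component {Tromsø}.
That's 4 components.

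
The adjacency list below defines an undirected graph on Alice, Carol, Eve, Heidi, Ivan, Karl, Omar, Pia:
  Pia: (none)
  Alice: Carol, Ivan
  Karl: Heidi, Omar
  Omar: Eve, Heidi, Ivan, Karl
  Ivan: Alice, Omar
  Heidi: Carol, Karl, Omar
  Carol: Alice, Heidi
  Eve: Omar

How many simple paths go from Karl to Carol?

4

Karl–Heidi–Carol
Karl–Heidi–Omar–Ivan–Alice–Carol
Karl–Omar–Heidi–Carol
Karl–Omar–Ivan–Alice–Carol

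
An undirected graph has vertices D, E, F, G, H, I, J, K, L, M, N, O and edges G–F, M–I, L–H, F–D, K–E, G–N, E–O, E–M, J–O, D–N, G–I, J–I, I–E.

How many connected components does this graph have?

From D: component {D, E, F, G, I, J, K, M, N, O}.
From H: component {H, L}.
That's 2 components.

2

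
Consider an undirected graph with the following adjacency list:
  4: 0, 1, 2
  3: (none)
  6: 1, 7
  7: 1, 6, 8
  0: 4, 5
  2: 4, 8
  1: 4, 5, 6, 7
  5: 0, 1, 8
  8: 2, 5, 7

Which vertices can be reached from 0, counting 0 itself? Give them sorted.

0, 1, 2, 4, 5, 6, 7, 8

Start at 0.
Its neighbours: 4, 5.
Then their neighbours: 1, 2, 8.
Then next layer: 6, 7.
Nothing further is reachable.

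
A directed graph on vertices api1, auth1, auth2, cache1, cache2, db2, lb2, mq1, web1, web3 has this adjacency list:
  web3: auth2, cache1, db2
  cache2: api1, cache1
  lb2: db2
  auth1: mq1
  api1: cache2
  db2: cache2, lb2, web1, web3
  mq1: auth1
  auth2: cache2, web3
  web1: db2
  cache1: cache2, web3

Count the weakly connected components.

From api1: component {api1, auth2, cache1, cache2, db2, lb2, web1, web3}.
From auth1: component {auth1, mq1}.
That's 2 components.

2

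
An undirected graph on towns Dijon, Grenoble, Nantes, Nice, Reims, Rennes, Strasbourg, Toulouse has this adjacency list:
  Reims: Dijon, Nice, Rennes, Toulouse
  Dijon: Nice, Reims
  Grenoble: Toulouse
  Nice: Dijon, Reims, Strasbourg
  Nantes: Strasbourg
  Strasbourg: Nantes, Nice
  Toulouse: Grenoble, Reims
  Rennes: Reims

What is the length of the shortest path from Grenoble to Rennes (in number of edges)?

3

Distance 0: Grenoble.
Distance 1: Toulouse.
Distance 2: Reims.
Distance 3: Dijon, Nice, Rennes — contains Rennes.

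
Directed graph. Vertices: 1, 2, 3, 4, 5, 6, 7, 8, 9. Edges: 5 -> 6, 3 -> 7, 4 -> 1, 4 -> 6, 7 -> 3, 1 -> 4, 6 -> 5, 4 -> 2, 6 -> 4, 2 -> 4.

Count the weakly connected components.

From 1: component {1, 2, 4, 5, 6}.
From 3: component {3, 7}.
From 8: component {8}.
From 9: component {9}.
That's 4 components.

4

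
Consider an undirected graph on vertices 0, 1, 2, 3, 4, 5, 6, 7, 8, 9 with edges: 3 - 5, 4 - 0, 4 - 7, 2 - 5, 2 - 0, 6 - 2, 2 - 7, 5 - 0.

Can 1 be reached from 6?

Explore from 6.
Distance 1: reach 2.
Distance 2: reach 0, 5, 7.
Distance 3: reach 3, 4.
The search is exhausted without reaching 1; it lies in a different component.

No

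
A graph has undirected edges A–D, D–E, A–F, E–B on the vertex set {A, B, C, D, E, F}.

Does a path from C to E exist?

C has no edges, so nothing is reachable from it.

No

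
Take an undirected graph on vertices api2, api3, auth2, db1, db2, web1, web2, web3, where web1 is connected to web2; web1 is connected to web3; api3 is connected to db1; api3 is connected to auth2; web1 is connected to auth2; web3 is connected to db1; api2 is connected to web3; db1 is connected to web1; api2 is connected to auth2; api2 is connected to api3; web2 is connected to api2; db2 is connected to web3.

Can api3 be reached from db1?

Yes

Explore from db1.
Distance 1: reach api3, web1, web3.
Found api3.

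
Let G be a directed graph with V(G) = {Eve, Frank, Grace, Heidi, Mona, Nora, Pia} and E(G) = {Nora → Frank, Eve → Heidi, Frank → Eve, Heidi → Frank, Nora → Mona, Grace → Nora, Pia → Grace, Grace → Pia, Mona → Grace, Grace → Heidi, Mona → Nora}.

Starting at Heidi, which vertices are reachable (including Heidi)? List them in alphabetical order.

Eve, Frank, Heidi

Start at Heidi.
Its neighbours: Frank.
Then their neighbours: Eve.
Nothing further is reachable.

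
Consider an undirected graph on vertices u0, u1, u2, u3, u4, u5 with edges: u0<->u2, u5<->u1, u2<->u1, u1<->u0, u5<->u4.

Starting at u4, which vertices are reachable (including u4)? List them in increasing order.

u0, u1, u2, u4, u5

Start at u4.
Its neighbours: u5.
Then their neighbours: u1.
Then next layer: u0, u2.
Nothing further is reachable.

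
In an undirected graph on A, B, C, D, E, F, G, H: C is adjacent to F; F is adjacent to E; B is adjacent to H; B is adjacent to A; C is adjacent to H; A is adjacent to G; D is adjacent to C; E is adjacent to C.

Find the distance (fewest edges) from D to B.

Distance 0: D.
Distance 1: C.
Distance 2: E, F, H.
Distance 3: B — contains B.

3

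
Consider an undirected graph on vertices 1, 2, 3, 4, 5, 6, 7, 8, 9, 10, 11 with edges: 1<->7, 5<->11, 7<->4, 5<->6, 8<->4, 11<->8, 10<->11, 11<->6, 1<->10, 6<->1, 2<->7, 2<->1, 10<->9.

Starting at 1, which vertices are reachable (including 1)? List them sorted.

1, 2, 4, 5, 6, 7, 8, 9, 10, 11

Start at 1.
Its neighbours: 2, 6, 7, 10.
Then their neighbours: 4, 5, 9, 11.
Then next layer: 8.
Nothing further is reachable.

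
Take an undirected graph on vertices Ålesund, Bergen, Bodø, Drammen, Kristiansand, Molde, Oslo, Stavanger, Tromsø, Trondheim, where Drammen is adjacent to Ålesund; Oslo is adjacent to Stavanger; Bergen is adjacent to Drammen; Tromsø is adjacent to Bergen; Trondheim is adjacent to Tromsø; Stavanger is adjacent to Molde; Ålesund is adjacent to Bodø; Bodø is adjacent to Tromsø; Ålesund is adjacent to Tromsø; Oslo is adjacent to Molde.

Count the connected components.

From Ålesund: component {Ålesund, Bergen, Bodø, Drammen, Tromsø, Trondheim}.
From Kristiansand: component {Kristiansand}.
From Molde: component {Molde, Oslo, Stavanger}.
That's 3 components.

3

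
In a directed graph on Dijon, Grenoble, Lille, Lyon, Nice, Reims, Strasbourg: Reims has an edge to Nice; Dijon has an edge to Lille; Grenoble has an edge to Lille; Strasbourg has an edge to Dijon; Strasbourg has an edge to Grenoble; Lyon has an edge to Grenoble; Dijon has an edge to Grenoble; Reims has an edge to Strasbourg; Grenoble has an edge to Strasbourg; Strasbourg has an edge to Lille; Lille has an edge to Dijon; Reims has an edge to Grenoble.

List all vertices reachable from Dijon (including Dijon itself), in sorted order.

Dijon, Grenoble, Lille, Strasbourg

Start at Dijon.
Its neighbours: Grenoble, Lille.
Then their neighbours: Strasbourg.
Nothing further is reachable.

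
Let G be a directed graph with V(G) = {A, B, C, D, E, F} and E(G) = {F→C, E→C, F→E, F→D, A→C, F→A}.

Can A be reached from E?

Explore from E.
Distance 1: reach C.
The search from E is exhausted; no directed path reaches A.

No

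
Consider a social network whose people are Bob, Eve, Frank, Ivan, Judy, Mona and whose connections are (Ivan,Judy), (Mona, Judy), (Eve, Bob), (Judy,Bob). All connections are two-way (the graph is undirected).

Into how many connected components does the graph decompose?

From Bob: component {Bob, Eve, Ivan, Judy, Mona}.
From Frank: component {Frank}.
That's 2 components.

2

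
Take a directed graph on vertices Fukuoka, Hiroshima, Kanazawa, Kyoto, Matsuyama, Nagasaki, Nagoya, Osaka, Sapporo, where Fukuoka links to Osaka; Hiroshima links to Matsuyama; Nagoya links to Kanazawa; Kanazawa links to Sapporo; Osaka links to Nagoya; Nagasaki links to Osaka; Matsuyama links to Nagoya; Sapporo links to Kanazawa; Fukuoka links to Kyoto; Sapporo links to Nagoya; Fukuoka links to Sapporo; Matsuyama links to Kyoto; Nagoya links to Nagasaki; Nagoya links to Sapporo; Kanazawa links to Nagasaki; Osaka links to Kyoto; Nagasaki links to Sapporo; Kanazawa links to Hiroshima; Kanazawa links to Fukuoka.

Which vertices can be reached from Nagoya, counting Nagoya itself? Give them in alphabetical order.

Start at Nagoya.
Its neighbours: Kanazawa, Nagasaki, Sapporo.
Then their neighbours: Fukuoka, Hiroshima, Osaka.
Then next layer: Kyoto, Matsuyama.
Every vertex is now reached.

Fukuoka, Hiroshima, Kanazawa, Kyoto, Matsuyama, Nagasaki, Nagoya, Osaka, Sapporo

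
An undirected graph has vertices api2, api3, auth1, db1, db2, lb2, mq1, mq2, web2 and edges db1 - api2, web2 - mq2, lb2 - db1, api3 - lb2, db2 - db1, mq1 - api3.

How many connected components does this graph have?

From api2: component {api2, api3, db1, db2, lb2, mq1}.
From auth1: component {auth1}.
From mq2: component {mq2, web2}.
That's 3 components.

3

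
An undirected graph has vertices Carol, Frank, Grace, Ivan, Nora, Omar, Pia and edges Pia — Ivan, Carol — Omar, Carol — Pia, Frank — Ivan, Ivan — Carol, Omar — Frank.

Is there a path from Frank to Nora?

Explore from Frank.
Distance 1: reach Ivan, Omar.
Distance 2: reach Carol, Pia.
The search is exhausted without reaching Nora; it lies in a different component.

No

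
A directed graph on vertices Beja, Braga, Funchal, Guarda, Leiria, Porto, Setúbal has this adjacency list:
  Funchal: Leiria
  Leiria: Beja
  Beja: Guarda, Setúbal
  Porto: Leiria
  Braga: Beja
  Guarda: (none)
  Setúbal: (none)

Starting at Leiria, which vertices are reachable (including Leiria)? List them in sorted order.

Start at Leiria.
Its neighbours: Beja.
Then their neighbours: Guarda, Setúbal.
Nothing further is reachable.

Beja, Guarda, Leiria, Setúbal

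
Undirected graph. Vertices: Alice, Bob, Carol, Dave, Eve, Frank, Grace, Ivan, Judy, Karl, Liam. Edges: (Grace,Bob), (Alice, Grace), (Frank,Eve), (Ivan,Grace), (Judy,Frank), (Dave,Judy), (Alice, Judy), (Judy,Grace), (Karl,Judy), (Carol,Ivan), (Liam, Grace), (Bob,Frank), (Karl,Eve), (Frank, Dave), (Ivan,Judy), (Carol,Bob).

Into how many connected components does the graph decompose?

1

From Alice: component {Alice, Bob, Carol, Dave, Eve, Frank, Grace, Ivan, Judy, Karl, Liam}.
That's 1 component.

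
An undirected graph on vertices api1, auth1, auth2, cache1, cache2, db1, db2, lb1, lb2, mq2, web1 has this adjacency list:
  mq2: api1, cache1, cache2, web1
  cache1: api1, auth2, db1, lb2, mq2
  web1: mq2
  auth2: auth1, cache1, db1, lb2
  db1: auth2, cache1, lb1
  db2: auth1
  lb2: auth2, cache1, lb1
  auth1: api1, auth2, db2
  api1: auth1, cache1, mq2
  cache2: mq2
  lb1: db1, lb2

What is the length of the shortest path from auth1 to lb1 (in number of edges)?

Distance 0: auth1.
Distance 1: api1, auth2, db2.
Distance 2: cache1, db1, lb2, mq2.
Distance 3: cache2, lb1, web1 — contains lb1.

3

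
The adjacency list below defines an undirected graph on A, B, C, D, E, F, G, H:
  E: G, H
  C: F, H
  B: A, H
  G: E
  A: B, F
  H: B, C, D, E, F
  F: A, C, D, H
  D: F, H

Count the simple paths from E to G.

E–G

1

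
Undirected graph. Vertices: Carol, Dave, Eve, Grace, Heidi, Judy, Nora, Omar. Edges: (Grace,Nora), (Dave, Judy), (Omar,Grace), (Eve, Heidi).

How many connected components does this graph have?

4

From Carol: component {Carol}.
From Dave: component {Dave, Judy}.
From Eve: component {Eve, Heidi}.
From Grace: component {Grace, Nora, Omar}.
That's 4 components.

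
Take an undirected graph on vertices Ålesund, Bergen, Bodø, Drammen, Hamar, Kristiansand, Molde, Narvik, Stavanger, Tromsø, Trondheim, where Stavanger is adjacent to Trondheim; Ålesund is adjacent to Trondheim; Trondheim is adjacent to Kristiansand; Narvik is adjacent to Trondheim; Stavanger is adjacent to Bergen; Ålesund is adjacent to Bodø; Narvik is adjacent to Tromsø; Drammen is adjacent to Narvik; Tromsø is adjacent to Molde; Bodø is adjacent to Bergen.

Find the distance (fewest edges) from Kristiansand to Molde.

Distance 0: Kristiansand.
Distance 1: Trondheim.
Distance 2: Ålesund, Narvik, Stavanger.
Distance 3: Bergen, Bodø, Drammen, Tromsø.
Distance 4: Molde — contains Molde.

4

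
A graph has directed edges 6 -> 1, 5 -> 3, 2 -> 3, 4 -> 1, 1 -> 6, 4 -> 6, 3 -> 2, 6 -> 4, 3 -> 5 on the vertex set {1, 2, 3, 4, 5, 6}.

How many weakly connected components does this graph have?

From 1: component {1, 4, 6}.
From 2: component {2, 3, 5}.
That's 2 components.

2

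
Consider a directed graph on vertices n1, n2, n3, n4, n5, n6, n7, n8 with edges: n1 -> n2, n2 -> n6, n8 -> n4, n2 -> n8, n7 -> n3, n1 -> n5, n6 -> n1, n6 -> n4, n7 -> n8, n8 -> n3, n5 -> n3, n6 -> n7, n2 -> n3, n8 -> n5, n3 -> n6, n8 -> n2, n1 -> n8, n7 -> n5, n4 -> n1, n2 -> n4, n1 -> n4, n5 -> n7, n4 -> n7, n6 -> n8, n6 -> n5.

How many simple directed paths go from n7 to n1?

18

n7→n3→n6→n1
n7→n3→n6→n4→n1
n7→n3→n6→n8→n2→n4→n1
n7→n3→n6→n8→n4→n1
n7→n5→n3→n6→n1
n7→n5→n3→n6→n4→n1
n7→n5→n3→n6→n8→n2→n4→n1
n7→n5→n3→n6→n8→n4→n1
... and 10 more.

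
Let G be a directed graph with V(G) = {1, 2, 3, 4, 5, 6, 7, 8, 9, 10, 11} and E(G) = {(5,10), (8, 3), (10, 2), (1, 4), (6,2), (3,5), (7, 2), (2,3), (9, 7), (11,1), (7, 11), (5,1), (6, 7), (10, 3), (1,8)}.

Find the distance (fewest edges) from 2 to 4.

Distance 0: 2.
Distance 1: 3.
Distance 2: 5.
Distance 3: 1, 10.
Distance 4: 4, 8 — contains 4.

4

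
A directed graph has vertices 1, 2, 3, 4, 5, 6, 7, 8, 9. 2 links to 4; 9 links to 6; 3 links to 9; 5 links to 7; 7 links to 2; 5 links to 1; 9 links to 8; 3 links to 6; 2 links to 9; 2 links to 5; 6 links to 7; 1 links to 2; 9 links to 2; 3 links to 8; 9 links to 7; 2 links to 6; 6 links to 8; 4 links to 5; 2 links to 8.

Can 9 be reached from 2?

Yes

Explore from 2.
Distance 1: reach 4, 5, 6, 8, 9.
Found 9.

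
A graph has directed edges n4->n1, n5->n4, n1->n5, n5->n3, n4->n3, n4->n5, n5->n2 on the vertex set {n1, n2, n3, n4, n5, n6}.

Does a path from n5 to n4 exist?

Explore from n5.
Distance 1: reach n2, n3, n4.
Found n4.

Yes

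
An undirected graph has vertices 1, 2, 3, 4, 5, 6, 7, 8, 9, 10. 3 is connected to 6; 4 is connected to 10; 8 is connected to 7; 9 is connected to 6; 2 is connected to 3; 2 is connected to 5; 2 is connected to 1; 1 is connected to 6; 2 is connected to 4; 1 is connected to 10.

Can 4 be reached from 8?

No

Explore from 8.
Distance 1: reach 7.
The search is exhausted without reaching 4; it lies in a different component.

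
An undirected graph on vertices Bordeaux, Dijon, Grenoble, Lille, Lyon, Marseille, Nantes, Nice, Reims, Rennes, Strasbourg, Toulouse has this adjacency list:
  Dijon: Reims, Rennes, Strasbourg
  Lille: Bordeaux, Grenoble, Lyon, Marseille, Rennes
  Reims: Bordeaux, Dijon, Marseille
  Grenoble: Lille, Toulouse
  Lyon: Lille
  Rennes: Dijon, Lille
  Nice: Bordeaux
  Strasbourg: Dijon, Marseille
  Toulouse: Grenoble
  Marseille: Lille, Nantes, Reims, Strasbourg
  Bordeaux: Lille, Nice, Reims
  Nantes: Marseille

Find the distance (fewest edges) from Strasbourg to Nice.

4

Distance 0: Strasbourg.
Distance 1: Dijon, Marseille.
Distance 2: Lille, Nantes, Reims, Rennes.
Distance 3: Bordeaux, Grenoble, Lyon.
Distance 4: Nice, Toulouse — contains Nice.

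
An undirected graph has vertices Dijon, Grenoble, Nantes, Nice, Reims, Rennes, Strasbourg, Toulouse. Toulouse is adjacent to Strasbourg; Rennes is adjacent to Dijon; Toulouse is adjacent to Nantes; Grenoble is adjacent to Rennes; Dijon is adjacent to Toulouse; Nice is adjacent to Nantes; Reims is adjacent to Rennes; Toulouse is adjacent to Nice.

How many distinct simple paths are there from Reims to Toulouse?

Reims–Rennes–Dijon–Toulouse

1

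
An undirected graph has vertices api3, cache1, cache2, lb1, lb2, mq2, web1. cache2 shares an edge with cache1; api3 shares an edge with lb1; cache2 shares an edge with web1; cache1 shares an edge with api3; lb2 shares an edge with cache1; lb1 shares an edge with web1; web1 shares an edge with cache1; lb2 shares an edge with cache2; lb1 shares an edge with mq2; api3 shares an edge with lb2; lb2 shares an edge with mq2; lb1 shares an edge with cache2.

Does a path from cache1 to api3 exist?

Yes

Explore from cache1.
Distance 1: reach api3, cache2, lb2, web1.
Found api3.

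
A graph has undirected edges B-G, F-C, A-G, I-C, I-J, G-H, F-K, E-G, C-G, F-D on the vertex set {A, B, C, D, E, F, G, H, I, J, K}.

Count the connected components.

From A: component {A, B, C, D, E, F, G, H, I, J, K}.
That's 1 component.

1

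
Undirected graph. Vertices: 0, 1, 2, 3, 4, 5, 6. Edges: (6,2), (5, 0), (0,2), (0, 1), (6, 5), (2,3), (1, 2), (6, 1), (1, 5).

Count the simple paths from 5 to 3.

5–0–1–2–3
5–0–1–6–2–3
5–0–2–3
5–1–0–2–3
5–1–2–3
5–1–6–2–3
5–6–1–0–2–3
5–6–1–2–3
5–6–2–3

9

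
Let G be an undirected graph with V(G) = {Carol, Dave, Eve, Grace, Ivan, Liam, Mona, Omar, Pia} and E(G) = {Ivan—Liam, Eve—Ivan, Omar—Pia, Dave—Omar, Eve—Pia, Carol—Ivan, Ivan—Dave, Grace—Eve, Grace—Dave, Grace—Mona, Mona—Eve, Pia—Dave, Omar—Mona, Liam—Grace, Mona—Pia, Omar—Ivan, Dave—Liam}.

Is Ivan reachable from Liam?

Yes

Explore from Liam.
Distance 1: reach Dave, Grace, Ivan.
Found Ivan.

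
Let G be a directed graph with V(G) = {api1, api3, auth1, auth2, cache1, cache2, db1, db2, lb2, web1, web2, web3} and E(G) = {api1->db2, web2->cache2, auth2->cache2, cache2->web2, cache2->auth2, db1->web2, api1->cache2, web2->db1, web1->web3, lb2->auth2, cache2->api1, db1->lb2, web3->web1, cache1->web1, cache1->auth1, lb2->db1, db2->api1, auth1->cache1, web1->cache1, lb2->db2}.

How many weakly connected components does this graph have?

3

From api1: component {api1, auth2, cache2, db1, db2, lb2, web2}.
From api3: component {api3}.
From auth1: component {auth1, cache1, web1, web3}.
That's 3 components.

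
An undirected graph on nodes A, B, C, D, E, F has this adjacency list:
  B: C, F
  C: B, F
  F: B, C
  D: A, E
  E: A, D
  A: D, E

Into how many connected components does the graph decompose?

From A: component {A, D, E}.
From B: component {B, C, F}.
That's 2 components.

2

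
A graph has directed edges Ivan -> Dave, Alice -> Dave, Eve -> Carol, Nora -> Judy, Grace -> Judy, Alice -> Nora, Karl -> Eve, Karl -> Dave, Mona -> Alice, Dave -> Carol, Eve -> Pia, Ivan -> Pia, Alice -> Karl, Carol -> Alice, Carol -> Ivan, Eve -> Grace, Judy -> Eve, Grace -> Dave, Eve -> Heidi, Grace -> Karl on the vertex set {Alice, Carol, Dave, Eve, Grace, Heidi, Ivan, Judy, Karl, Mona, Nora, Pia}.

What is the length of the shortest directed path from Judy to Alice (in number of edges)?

Distance 0: Judy.
Distance 1: Eve.
Distance 2: Carol, Grace, Heidi, Pia.
Distance 3: Alice, Dave, Ivan, Karl — contains Alice.

3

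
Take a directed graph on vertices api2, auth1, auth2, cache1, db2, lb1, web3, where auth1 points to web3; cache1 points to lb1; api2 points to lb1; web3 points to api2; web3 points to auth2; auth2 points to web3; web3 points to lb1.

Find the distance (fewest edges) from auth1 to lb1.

2

Distance 0: auth1.
Distance 1: web3.
Distance 2: api2, auth2, lb1 — contains lb1.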